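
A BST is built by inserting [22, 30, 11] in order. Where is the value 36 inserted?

Starting tree (level order): [22, 11, 30]
Insertion path: 22 -> 30
Result: insert 36 as right child of 30
Final tree (level order): [22, 11, 30, None, None, None, 36]


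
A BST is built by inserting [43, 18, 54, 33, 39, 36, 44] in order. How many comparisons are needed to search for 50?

Search path for 50: 43 -> 54 -> 44
Found: False
Comparisons: 3


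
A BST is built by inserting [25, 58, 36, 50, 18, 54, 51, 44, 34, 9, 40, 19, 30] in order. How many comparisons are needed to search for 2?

Search path for 2: 25 -> 18 -> 9
Found: False
Comparisons: 3


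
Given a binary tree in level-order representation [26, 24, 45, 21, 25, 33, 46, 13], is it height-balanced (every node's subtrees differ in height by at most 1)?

Tree (level-order array): [26, 24, 45, 21, 25, 33, 46, 13]
Definition: a tree is height-balanced if, at every node, |h(left) - h(right)| <= 1 (empty subtree has height -1).
Bottom-up per-node check:
  node 13: h_left=-1, h_right=-1, diff=0 [OK], height=0
  node 21: h_left=0, h_right=-1, diff=1 [OK], height=1
  node 25: h_left=-1, h_right=-1, diff=0 [OK], height=0
  node 24: h_left=1, h_right=0, diff=1 [OK], height=2
  node 33: h_left=-1, h_right=-1, diff=0 [OK], height=0
  node 46: h_left=-1, h_right=-1, diff=0 [OK], height=0
  node 45: h_left=0, h_right=0, diff=0 [OK], height=1
  node 26: h_left=2, h_right=1, diff=1 [OK], height=3
All nodes satisfy the balance condition.
Result: Balanced


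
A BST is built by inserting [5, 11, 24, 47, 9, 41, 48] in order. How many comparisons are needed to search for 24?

Search path for 24: 5 -> 11 -> 24
Found: True
Comparisons: 3


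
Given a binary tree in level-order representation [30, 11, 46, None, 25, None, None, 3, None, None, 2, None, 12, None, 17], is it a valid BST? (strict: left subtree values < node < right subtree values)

Level-order array: [30, 11, 46, None, 25, None, None, 3, None, None, 2, None, 12, None, 17]
Validate using subtree bounds (lo, hi): at each node, require lo < value < hi,
then recurse left with hi=value and right with lo=value.
Preorder trace (stopping at first violation):
  at node 30 with bounds (-inf, +inf): OK
  at node 11 with bounds (-inf, 30): OK
  at node 25 with bounds (11, 30): OK
  at node 3 with bounds (11, 25): VIOLATION
Node 3 violates its bound: not (11 < 3 < 25).
Result: Not a valid BST


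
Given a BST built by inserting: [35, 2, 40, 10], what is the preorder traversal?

Tree insertion order: [35, 2, 40, 10]
Tree (level-order array): [35, 2, 40, None, 10]
Preorder traversal: [35, 2, 10, 40]


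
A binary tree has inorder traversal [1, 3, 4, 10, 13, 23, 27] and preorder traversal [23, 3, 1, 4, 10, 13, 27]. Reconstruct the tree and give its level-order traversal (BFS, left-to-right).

Inorder:  [1, 3, 4, 10, 13, 23, 27]
Preorder: [23, 3, 1, 4, 10, 13, 27]
Algorithm: preorder visits root first, so consume preorder in order;
for each root, split the current inorder slice at that value into
left-subtree inorder and right-subtree inorder, then recurse.
Recursive splits:
  root=23; inorder splits into left=[1, 3, 4, 10, 13], right=[27]
  root=3; inorder splits into left=[1], right=[4, 10, 13]
  root=1; inorder splits into left=[], right=[]
  root=4; inorder splits into left=[], right=[10, 13]
  root=10; inorder splits into left=[], right=[13]
  root=13; inorder splits into left=[], right=[]
  root=27; inorder splits into left=[], right=[]
Reconstructed level-order: [23, 3, 27, 1, 4, 10, 13]


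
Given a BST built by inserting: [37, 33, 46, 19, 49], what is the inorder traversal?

Tree insertion order: [37, 33, 46, 19, 49]
Tree (level-order array): [37, 33, 46, 19, None, None, 49]
Inorder traversal: [19, 33, 37, 46, 49]


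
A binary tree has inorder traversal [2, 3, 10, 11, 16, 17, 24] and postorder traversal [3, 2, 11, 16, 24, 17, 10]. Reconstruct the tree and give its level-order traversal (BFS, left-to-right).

Inorder:   [2, 3, 10, 11, 16, 17, 24]
Postorder: [3, 2, 11, 16, 24, 17, 10]
Algorithm: postorder visits root last, so walk postorder right-to-left;
each value is the root of the current inorder slice — split it at that
value, recurse on the right subtree first, then the left.
Recursive splits:
  root=10; inorder splits into left=[2, 3], right=[11, 16, 17, 24]
  root=17; inorder splits into left=[11, 16], right=[24]
  root=24; inorder splits into left=[], right=[]
  root=16; inorder splits into left=[11], right=[]
  root=11; inorder splits into left=[], right=[]
  root=2; inorder splits into left=[], right=[3]
  root=3; inorder splits into left=[], right=[]
Reconstructed level-order: [10, 2, 17, 3, 16, 24, 11]


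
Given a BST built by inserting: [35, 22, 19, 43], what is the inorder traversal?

Tree insertion order: [35, 22, 19, 43]
Tree (level-order array): [35, 22, 43, 19]
Inorder traversal: [19, 22, 35, 43]


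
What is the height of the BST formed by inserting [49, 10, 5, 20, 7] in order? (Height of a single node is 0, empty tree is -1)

Insertion order: [49, 10, 5, 20, 7]
Tree (level-order array): [49, 10, None, 5, 20, None, 7]
Compute height bottom-up (empty subtree = -1):
  height(7) = 1 + max(-1, -1) = 0
  height(5) = 1 + max(-1, 0) = 1
  height(20) = 1 + max(-1, -1) = 0
  height(10) = 1 + max(1, 0) = 2
  height(49) = 1 + max(2, -1) = 3
Height = 3


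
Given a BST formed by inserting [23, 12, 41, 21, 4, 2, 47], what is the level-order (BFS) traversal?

Tree insertion order: [23, 12, 41, 21, 4, 2, 47]
Tree (level-order array): [23, 12, 41, 4, 21, None, 47, 2]
BFS from the root, enqueuing left then right child of each popped node:
  queue [23] -> pop 23, enqueue [12, 41], visited so far: [23]
  queue [12, 41] -> pop 12, enqueue [4, 21], visited so far: [23, 12]
  queue [41, 4, 21] -> pop 41, enqueue [47], visited so far: [23, 12, 41]
  queue [4, 21, 47] -> pop 4, enqueue [2], visited so far: [23, 12, 41, 4]
  queue [21, 47, 2] -> pop 21, enqueue [none], visited so far: [23, 12, 41, 4, 21]
  queue [47, 2] -> pop 47, enqueue [none], visited so far: [23, 12, 41, 4, 21, 47]
  queue [2] -> pop 2, enqueue [none], visited so far: [23, 12, 41, 4, 21, 47, 2]
Result: [23, 12, 41, 4, 21, 47, 2]


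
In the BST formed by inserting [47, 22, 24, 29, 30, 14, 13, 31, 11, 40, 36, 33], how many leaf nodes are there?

Tree built from: [47, 22, 24, 29, 30, 14, 13, 31, 11, 40, 36, 33]
Tree (level-order array): [47, 22, None, 14, 24, 13, None, None, 29, 11, None, None, 30, None, None, None, 31, None, 40, 36, None, 33]
Rule: A leaf has 0 children.
Per-node child counts:
  node 47: 1 child(ren)
  node 22: 2 child(ren)
  node 14: 1 child(ren)
  node 13: 1 child(ren)
  node 11: 0 child(ren)
  node 24: 1 child(ren)
  node 29: 1 child(ren)
  node 30: 1 child(ren)
  node 31: 1 child(ren)
  node 40: 1 child(ren)
  node 36: 1 child(ren)
  node 33: 0 child(ren)
Matching nodes: [11, 33]
Count of leaf nodes: 2


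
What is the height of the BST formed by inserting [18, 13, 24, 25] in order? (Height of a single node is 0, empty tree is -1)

Insertion order: [18, 13, 24, 25]
Tree (level-order array): [18, 13, 24, None, None, None, 25]
Compute height bottom-up (empty subtree = -1):
  height(13) = 1 + max(-1, -1) = 0
  height(25) = 1 + max(-1, -1) = 0
  height(24) = 1 + max(-1, 0) = 1
  height(18) = 1 + max(0, 1) = 2
Height = 2


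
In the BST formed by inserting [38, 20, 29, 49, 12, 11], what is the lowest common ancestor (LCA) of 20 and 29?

Tree insertion order: [38, 20, 29, 49, 12, 11]
Tree (level-order array): [38, 20, 49, 12, 29, None, None, 11]
In a BST, the LCA of p=20, q=29 is the first node v on the
root-to-leaf path with p <= v <= q (go left if both < v, right if both > v).
Walk from root:
  at 38: both 20 and 29 < 38, go left
  at 20: 20 <= 20 <= 29, this is the LCA
LCA = 20


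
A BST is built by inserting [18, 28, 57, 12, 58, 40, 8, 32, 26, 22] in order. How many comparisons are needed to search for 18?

Search path for 18: 18
Found: True
Comparisons: 1


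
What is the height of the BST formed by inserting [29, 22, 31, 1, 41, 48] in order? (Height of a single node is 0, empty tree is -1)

Insertion order: [29, 22, 31, 1, 41, 48]
Tree (level-order array): [29, 22, 31, 1, None, None, 41, None, None, None, 48]
Compute height bottom-up (empty subtree = -1):
  height(1) = 1 + max(-1, -1) = 0
  height(22) = 1 + max(0, -1) = 1
  height(48) = 1 + max(-1, -1) = 0
  height(41) = 1 + max(-1, 0) = 1
  height(31) = 1 + max(-1, 1) = 2
  height(29) = 1 + max(1, 2) = 3
Height = 3


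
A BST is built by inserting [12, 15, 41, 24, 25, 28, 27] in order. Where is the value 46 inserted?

Starting tree (level order): [12, None, 15, None, 41, 24, None, None, 25, None, 28, 27]
Insertion path: 12 -> 15 -> 41
Result: insert 46 as right child of 41
Final tree (level order): [12, None, 15, None, 41, 24, 46, None, 25, None, None, None, 28, 27]


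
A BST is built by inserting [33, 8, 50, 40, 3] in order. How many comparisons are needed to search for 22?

Search path for 22: 33 -> 8
Found: False
Comparisons: 2


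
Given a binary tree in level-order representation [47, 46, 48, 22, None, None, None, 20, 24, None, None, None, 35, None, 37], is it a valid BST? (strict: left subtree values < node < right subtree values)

Level-order array: [47, 46, 48, 22, None, None, None, 20, 24, None, None, None, 35, None, 37]
Validate using subtree bounds (lo, hi): at each node, require lo < value < hi,
then recurse left with hi=value and right with lo=value.
Preorder trace (stopping at first violation):
  at node 47 with bounds (-inf, +inf): OK
  at node 46 with bounds (-inf, 47): OK
  at node 22 with bounds (-inf, 46): OK
  at node 20 with bounds (-inf, 22): OK
  at node 24 with bounds (22, 46): OK
  at node 35 with bounds (24, 46): OK
  at node 37 with bounds (35, 46): OK
  at node 48 with bounds (47, +inf): OK
No violation found at any node.
Result: Valid BST


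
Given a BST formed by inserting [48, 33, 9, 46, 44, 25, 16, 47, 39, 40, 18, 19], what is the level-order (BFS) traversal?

Tree insertion order: [48, 33, 9, 46, 44, 25, 16, 47, 39, 40, 18, 19]
Tree (level-order array): [48, 33, None, 9, 46, None, 25, 44, 47, 16, None, 39, None, None, None, None, 18, None, 40, None, 19]
BFS from the root, enqueuing left then right child of each popped node:
  queue [48] -> pop 48, enqueue [33], visited so far: [48]
  queue [33] -> pop 33, enqueue [9, 46], visited so far: [48, 33]
  queue [9, 46] -> pop 9, enqueue [25], visited so far: [48, 33, 9]
  queue [46, 25] -> pop 46, enqueue [44, 47], visited so far: [48, 33, 9, 46]
  queue [25, 44, 47] -> pop 25, enqueue [16], visited so far: [48, 33, 9, 46, 25]
  queue [44, 47, 16] -> pop 44, enqueue [39], visited so far: [48, 33, 9, 46, 25, 44]
  queue [47, 16, 39] -> pop 47, enqueue [none], visited so far: [48, 33, 9, 46, 25, 44, 47]
  queue [16, 39] -> pop 16, enqueue [18], visited so far: [48, 33, 9, 46, 25, 44, 47, 16]
  queue [39, 18] -> pop 39, enqueue [40], visited so far: [48, 33, 9, 46, 25, 44, 47, 16, 39]
  queue [18, 40] -> pop 18, enqueue [19], visited so far: [48, 33, 9, 46, 25, 44, 47, 16, 39, 18]
  queue [40, 19] -> pop 40, enqueue [none], visited so far: [48, 33, 9, 46, 25, 44, 47, 16, 39, 18, 40]
  queue [19] -> pop 19, enqueue [none], visited so far: [48, 33, 9, 46, 25, 44, 47, 16, 39, 18, 40, 19]
Result: [48, 33, 9, 46, 25, 44, 47, 16, 39, 18, 40, 19]


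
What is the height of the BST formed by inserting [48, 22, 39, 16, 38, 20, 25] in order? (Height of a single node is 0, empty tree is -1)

Insertion order: [48, 22, 39, 16, 38, 20, 25]
Tree (level-order array): [48, 22, None, 16, 39, None, 20, 38, None, None, None, 25]
Compute height bottom-up (empty subtree = -1):
  height(20) = 1 + max(-1, -1) = 0
  height(16) = 1 + max(-1, 0) = 1
  height(25) = 1 + max(-1, -1) = 0
  height(38) = 1 + max(0, -1) = 1
  height(39) = 1 + max(1, -1) = 2
  height(22) = 1 + max(1, 2) = 3
  height(48) = 1 + max(3, -1) = 4
Height = 4


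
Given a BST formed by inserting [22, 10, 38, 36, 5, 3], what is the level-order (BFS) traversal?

Tree insertion order: [22, 10, 38, 36, 5, 3]
Tree (level-order array): [22, 10, 38, 5, None, 36, None, 3]
BFS from the root, enqueuing left then right child of each popped node:
  queue [22] -> pop 22, enqueue [10, 38], visited so far: [22]
  queue [10, 38] -> pop 10, enqueue [5], visited so far: [22, 10]
  queue [38, 5] -> pop 38, enqueue [36], visited so far: [22, 10, 38]
  queue [5, 36] -> pop 5, enqueue [3], visited so far: [22, 10, 38, 5]
  queue [36, 3] -> pop 36, enqueue [none], visited so far: [22, 10, 38, 5, 36]
  queue [3] -> pop 3, enqueue [none], visited so far: [22, 10, 38, 5, 36, 3]
Result: [22, 10, 38, 5, 36, 3]


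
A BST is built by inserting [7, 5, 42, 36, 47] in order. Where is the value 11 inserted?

Starting tree (level order): [7, 5, 42, None, None, 36, 47]
Insertion path: 7 -> 42 -> 36
Result: insert 11 as left child of 36
Final tree (level order): [7, 5, 42, None, None, 36, 47, 11]


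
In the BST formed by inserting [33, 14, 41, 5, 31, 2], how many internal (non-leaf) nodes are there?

Tree built from: [33, 14, 41, 5, 31, 2]
Tree (level-order array): [33, 14, 41, 5, 31, None, None, 2]
Rule: An internal node has at least one child.
Per-node child counts:
  node 33: 2 child(ren)
  node 14: 2 child(ren)
  node 5: 1 child(ren)
  node 2: 0 child(ren)
  node 31: 0 child(ren)
  node 41: 0 child(ren)
Matching nodes: [33, 14, 5]
Count of internal (non-leaf) nodes: 3


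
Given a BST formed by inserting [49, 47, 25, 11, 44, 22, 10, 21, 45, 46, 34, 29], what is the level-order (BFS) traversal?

Tree insertion order: [49, 47, 25, 11, 44, 22, 10, 21, 45, 46, 34, 29]
Tree (level-order array): [49, 47, None, 25, None, 11, 44, 10, 22, 34, 45, None, None, 21, None, 29, None, None, 46]
BFS from the root, enqueuing left then right child of each popped node:
  queue [49] -> pop 49, enqueue [47], visited so far: [49]
  queue [47] -> pop 47, enqueue [25], visited so far: [49, 47]
  queue [25] -> pop 25, enqueue [11, 44], visited so far: [49, 47, 25]
  queue [11, 44] -> pop 11, enqueue [10, 22], visited so far: [49, 47, 25, 11]
  queue [44, 10, 22] -> pop 44, enqueue [34, 45], visited so far: [49, 47, 25, 11, 44]
  queue [10, 22, 34, 45] -> pop 10, enqueue [none], visited so far: [49, 47, 25, 11, 44, 10]
  queue [22, 34, 45] -> pop 22, enqueue [21], visited so far: [49, 47, 25, 11, 44, 10, 22]
  queue [34, 45, 21] -> pop 34, enqueue [29], visited so far: [49, 47, 25, 11, 44, 10, 22, 34]
  queue [45, 21, 29] -> pop 45, enqueue [46], visited so far: [49, 47, 25, 11, 44, 10, 22, 34, 45]
  queue [21, 29, 46] -> pop 21, enqueue [none], visited so far: [49, 47, 25, 11, 44, 10, 22, 34, 45, 21]
  queue [29, 46] -> pop 29, enqueue [none], visited so far: [49, 47, 25, 11, 44, 10, 22, 34, 45, 21, 29]
  queue [46] -> pop 46, enqueue [none], visited so far: [49, 47, 25, 11, 44, 10, 22, 34, 45, 21, 29, 46]
Result: [49, 47, 25, 11, 44, 10, 22, 34, 45, 21, 29, 46]


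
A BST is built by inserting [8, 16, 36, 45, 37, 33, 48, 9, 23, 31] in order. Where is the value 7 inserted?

Starting tree (level order): [8, None, 16, 9, 36, None, None, 33, 45, 23, None, 37, 48, None, 31]
Insertion path: 8
Result: insert 7 as left child of 8
Final tree (level order): [8, 7, 16, None, None, 9, 36, None, None, 33, 45, 23, None, 37, 48, None, 31]


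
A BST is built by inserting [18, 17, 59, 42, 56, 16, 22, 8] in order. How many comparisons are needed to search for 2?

Search path for 2: 18 -> 17 -> 16 -> 8
Found: False
Comparisons: 4


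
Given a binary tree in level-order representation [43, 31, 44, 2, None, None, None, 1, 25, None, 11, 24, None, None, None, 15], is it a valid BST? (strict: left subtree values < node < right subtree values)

Level-order array: [43, 31, 44, 2, None, None, None, 1, 25, None, 11, 24, None, None, None, 15]
Validate using subtree bounds (lo, hi): at each node, require lo < value < hi,
then recurse left with hi=value and right with lo=value.
Preorder trace (stopping at first violation):
  at node 43 with bounds (-inf, +inf): OK
  at node 31 with bounds (-inf, 43): OK
  at node 2 with bounds (-inf, 31): OK
  at node 1 with bounds (-inf, 2): OK
  at node 11 with bounds (1, 2): VIOLATION
Node 11 violates its bound: not (1 < 11 < 2).
Result: Not a valid BST


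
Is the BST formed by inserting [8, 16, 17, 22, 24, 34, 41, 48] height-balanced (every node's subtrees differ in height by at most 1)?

Tree (level-order array): [8, None, 16, None, 17, None, 22, None, 24, None, 34, None, 41, None, 48]
Definition: a tree is height-balanced if, at every node, |h(left) - h(right)| <= 1 (empty subtree has height -1).
Bottom-up per-node check:
  node 48: h_left=-1, h_right=-1, diff=0 [OK], height=0
  node 41: h_left=-1, h_right=0, diff=1 [OK], height=1
  node 34: h_left=-1, h_right=1, diff=2 [FAIL (|-1-1|=2 > 1)], height=2
  node 24: h_left=-1, h_right=2, diff=3 [FAIL (|-1-2|=3 > 1)], height=3
  node 22: h_left=-1, h_right=3, diff=4 [FAIL (|-1-3|=4 > 1)], height=4
  node 17: h_left=-1, h_right=4, diff=5 [FAIL (|-1-4|=5 > 1)], height=5
  node 16: h_left=-1, h_right=5, diff=6 [FAIL (|-1-5|=6 > 1)], height=6
  node 8: h_left=-1, h_right=6, diff=7 [FAIL (|-1-6|=7 > 1)], height=7
Node 34 violates the condition: |-1 - 1| = 2 > 1.
Result: Not balanced


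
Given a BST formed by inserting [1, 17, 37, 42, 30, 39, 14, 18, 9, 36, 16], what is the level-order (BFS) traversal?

Tree insertion order: [1, 17, 37, 42, 30, 39, 14, 18, 9, 36, 16]
Tree (level-order array): [1, None, 17, 14, 37, 9, 16, 30, 42, None, None, None, None, 18, 36, 39]
BFS from the root, enqueuing left then right child of each popped node:
  queue [1] -> pop 1, enqueue [17], visited so far: [1]
  queue [17] -> pop 17, enqueue [14, 37], visited so far: [1, 17]
  queue [14, 37] -> pop 14, enqueue [9, 16], visited so far: [1, 17, 14]
  queue [37, 9, 16] -> pop 37, enqueue [30, 42], visited so far: [1, 17, 14, 37]
  queue [9, 16, 30, 42] -> pop 9, enqueue [none], visited so far: [1, 17, 14, 37, 9]
  queue [16, 30, 42] -> pop 16, enqueue [none], visited so far: [1, 17, 14, 37, 9, 16]
  queue [30, 42] -> pop 30, enqueue [18, 36], visited so far: [1, 17, 14, 37, 9, 16, 30]
  queue [42, 18, 36] -> pop 42, enqueue [39], visited so far: [1, 17, 14, 37, 9, 16, 30, 42]
  queue [18, 36, 39] -> pop 18, enqueue [none], visited so far: [1, 17, 14, 37, 9, 16, 30, 42, 18]
  queue [36, 39] -> pop 36, enqueue [none], visited so far: [1, 17, 14, 37, 9, 16, 30, 42, 18, 36]
  queue [39] -> pop 39, enqueue [none], visited so far: [1, 17, 14, 37, 9, 16, 30, 42, 18, 36, 39]
Result: [1, 17, 14, 37, 9, 16, 30, 42, 18, 36, 39]


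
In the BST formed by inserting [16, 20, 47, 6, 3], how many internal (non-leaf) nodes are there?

Tree built from: [16, 20, 47, 6, 3]
Tree (level-order array): [16, 6, 20, 3, None, None, 47]
Rule: An internal node has at least one child.
Per-node child counts:
  node 16: 2 child(ren)
  node 6: 1 child(ren)
  node 3: 0 child(ren)
  node 20: 1 child(ren)
  node 47: 0 child(ren)
Matching nodes: [16, 6, 20]
Count of internal (non-leaf) nodes: 3


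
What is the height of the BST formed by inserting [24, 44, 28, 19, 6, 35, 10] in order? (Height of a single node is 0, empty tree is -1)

Insertion order: [24, 44, 28, 19, 6, 35, 10]
Tree (level-order array): [24, 19, 44, 6, None, 28, None, None, 10, None, 35]
Compute height bottom-up (empty subtree = -1):
  height(10) = 1 + max(-1, -1) = 0
  height(6) = 1 + max(-1, 0) = 1
  height(19) = 1 + max(1, -1) = 2
  height(35) = 1 + max(-1, -1) = 0
  height(28) = 1 + max(-1, 0) = 1
  height(44) = 1 + max(1, -1) = 2
  height(24) = 1 + max(2, 2) = 3
Height = 3


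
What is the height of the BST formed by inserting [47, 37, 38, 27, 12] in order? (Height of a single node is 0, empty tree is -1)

Insertion order: [47, 37, 38, 27, 12]
Tree (level-order array): [47, 37, None, 27, 38, 12]
Compute height bottom-up (empty subtree = -1):
  height(12) = 1 + max(-1, -1) = 0
  height(27) = 1 + max(0, -1) = 1
  height(38) = 1 + max(-1, -1) = 0
  height(37) = 1 + max(1, 0) = 2
  height(47) = 1 + max(2, -1) = 3
Height = 3


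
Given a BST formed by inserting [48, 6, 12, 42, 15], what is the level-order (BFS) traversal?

Tree insertion order: [48, 6, 12, 42, 15]
Tree (level-order array): [48, 6, None, None, 12, None, 42, 15]
BFS from the root, enqueuing left then right child of each popped node:
  queue [48] -> pop 48, enqueue [6], visited so far: [48]
  queue [6] -> pop 6, enqueue [12], visited so far: [48, 6]
  queue [12] -> pop 12, enqueue [42], visited so far: [48, 6, 12]
  queue [42] -> pop 42, enqueue [15], visited so far: [48, 6, 12, 42]
  queue [15] -> pop 15, enqueue [none], visited so far: [48, 6, 12, 42, 15]
Result: [48, 6, 12, 42, 15]


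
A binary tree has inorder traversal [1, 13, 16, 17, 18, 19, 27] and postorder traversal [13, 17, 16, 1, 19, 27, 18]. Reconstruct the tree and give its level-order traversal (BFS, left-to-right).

Inorder:   [1, 13, 16, 17, 18, 19, 27]
Postorder: [13, 17, 16, 1, 19, 27, 18]
Algorithm: postorder visits root last, so walk postorder right-to-left;
each value is the root of the current inorder slice — split it at that
value, recurse on the right subtree first, then the left.
Recursive splits:
  root=18; inorder splits into left=[1, 13, 16, 17], right=[19, 27]
  root=27; inorder splits into left=[19], right=[]
  root=19; inorder splits into left=[], right=[]
  root=1; inorder splits into left=[], right=[13, 16, 17]
  root=16; inorder splits into left=[13], right=[17]
  root=17; inorder splits into left=[], right=[]
  root=13; inorder splits into left=[], right=[]
Reconstructed level-order: [18, 1, 27, 16, 19, 13, 17]


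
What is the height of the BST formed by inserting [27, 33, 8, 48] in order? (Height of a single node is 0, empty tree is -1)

Insertion order: [27, 33, 8, 48]
Tree (level-order array): [27, 8, 33, None, None, None, 48]
Compute height bottom-up (empty subtree = -1):
  height(8) = 1 + max(-1, -1) = 0
  height(48) = 1 + max(-1, -1) = 0
  height(33) = 1 + max(-1, 0) = 1
  height(27) = 1 + max(0, 1) = 2
Height = 2


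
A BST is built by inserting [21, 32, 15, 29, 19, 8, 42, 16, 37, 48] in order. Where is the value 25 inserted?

Starting tree (level order): [21, 15, 32, 8, 19, 29, 42, None, None, 16, None, None, None, 37, 48]
Insertion path: 21 -> 32 -> 29
Result: insert 25 as left child of 29
Final tree (level order): [21, 15, 32, 8, 19, 29, 42, None, None, 16, None, 25, None, 37, 48]


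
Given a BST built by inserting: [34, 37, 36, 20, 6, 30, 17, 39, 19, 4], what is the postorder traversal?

Tree insertion order: [34, 37, 36, 20, 6, 30, 17, 39, 19, 4]
Tree (level-order array): [34, 20, 37, 6, 30, 36, 39, 4, 17, None, None, None, None, None, None, None, None, None, 19]
Postorder traversal: [4, 19, 17, 6, 30, 20, 36, 39, 37, 34]


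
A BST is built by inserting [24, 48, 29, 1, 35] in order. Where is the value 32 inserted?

Starting tree (level order): [24, 1, 48, None, None, 29, None, None, 35]
Insertion path: 24 -> 48 -> 29 -> 35
Result: insert 32 as left child of 35
Final tree (level order): [24, 1, 48, None, None, 29, None, None, 35, 32]


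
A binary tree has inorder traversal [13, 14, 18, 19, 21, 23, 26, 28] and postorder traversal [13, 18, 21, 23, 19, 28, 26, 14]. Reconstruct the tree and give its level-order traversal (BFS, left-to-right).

Inorder:   [13, 14, 18, 19, 21, 23, 26, 28]
Postorder: [13, 18, 21, 23, 19, 28, 26, 14]
Algorithm: postorder visits root last, so walk postorder right-to-left;
each value is the root of the current inorder slice — split it at that
value, recurse on the right subtree first, then the left.
Recursive splits:
  root=14; inorder splits into left=[13], right=[18, 19, 21, 23, 26, 28]
  root=26; inorder splits into left=[18, 19, 21, 23], right=[28]
  root=28; inorder splits into left=[], right=[]
  root=19; inorder splits into left=[18], right=[21, 23]
  root=23; inorder splits into left=[21], right=[]
  root=21; inorder splits into left=[], right=[]
  root=18; inorder splits into left=[], right=[]
  root=13; inorder splits into left=[], right=[]
Reconstructed level-order: [14, 13, 26, 19, 28, 18, 23, 21]


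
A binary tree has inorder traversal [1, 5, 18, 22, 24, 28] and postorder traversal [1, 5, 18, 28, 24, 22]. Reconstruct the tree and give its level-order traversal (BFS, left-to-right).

Inorder:   [1, 5, 18, 22, 24, 28]
Postorder: [1, 5, 18, 28, 24, 22]
Algorithm: postorder visits root last, so walk postorder right-to-left;
each value is the root of the current inorder slice — split it at that
value, recurse on the right subtree first, then the left.
Recursive splits:
  root=22; inorder splits into left=[1, 5, 18], right=[24, 28]
  root=24; inorder splits into left=[], right=[28]
  root=28; inorder splits into left=[], right=[]
  root=18; inorder splits into left=[1, 5], right=[]
  root=5; inorder splits into left=[1], right=[]
  root=1; inorder splits into left=[], right=[]
Reconstructed level-order: [22, 18, 24, 5, 28, 1]


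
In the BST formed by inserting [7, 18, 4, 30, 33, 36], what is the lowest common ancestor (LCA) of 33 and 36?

Tree insertion order: [7, 18, 4, 30, 33, 36]
Tree (level-order array): [7, 4, 18, None, None, None, 30, None, 33, None, 36]
In a BST, the LCA of p=33, q=36 is the first node v on the
root-to-leaf path with p <= v <= q (go left if both < v, right if both > v).
Walk from root:
  at 7: both 33 and 36 > 7, go right
  at 18: both 33 and 36 > 18, go right
  at 30: both 33 and 36 > 30, go right
  at 33: 33 <= 33 <= 36, this is the LCA
LCA = 33


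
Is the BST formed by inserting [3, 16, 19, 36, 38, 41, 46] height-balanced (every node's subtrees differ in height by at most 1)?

Tree (level-order array): [3, None, 16, None, 19, None, 36, None, 38, None, 41, None, 46]
Definition: a tree is height-balanced if, at every node, |h(left) - h(right)| <= 1 (empty subtree has height -1).
Bottom-up per-node check:
  node 46: h_left=-1, h_right=-1, diff=0 [OK], height=0
  node 41: h_left=-1, h_right=0, diff=1 [OK], height=1
  node 38: h_left=-1, h_right=1, diff=2 [FAIL (|-1-1|=2 > 1)], height=2
  node 36: h_left=-1, h_right=2, diff=3 [FAIL (|-1-2|=3 > 1)], height=3
  node 19: h_left=-1, h_right=3, diff=4 [FAIL (|-1-3|=4 > 1)], height=4
  node 16: h_left=-1, h_right=4, diff=5 [FAIL (|-1-4|=5 > 1)], height=5
  node 3: h_left=-1, h_right=5, diff=6 [FAIL (|-1-5|=6 > 1)], height=6
Node 38 violates the condition: |-1 - 1| = 2 > 1.
Result: Not balanced


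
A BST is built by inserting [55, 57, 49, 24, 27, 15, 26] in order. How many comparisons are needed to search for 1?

Search path for 1: 55 -> 49 -> 24 -> 15
Found: False
Comparisons: 4


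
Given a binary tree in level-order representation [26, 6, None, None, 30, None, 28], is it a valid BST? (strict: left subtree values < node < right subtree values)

Level-order array: [26, 6, None, None, 30, None, 28]
Validate using subtree bounds (lo, hi): at each node, require lo < value < hi,
then recurse left with hi=value and right with lo=value.
Preorder trace (stopping at first violation):
  at node 26 with bounds (-inf, +inf): OK
  at node 6 with bounds (-inf, 26): OK
  at node 30 with bounds (6, 26): VIOLATION
Node 30 violates its bound: not (6 < 30 < 26).
Result: Not a valid BST


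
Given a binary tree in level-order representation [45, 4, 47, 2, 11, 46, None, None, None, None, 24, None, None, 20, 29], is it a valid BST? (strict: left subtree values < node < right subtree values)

Level-order array: [45, 4, 47, 2, 11, 46, None, None, None, None, 24, None, None, 20, 29]
Validate using subtree bounds (lo, hi): at each node, require lo < value < hi,
then recurse left with hi=value and right with lo=value.
Preorder trace (stopping at first violation):
  at node 45 with bounds (-inf, +inf): OK
  at node 4 with bounds (-inf, 45): OK
  at node 2 with bounds (-inf, 4): OK
  at node 11 with bounds (4, 45): OK
  at node 24 with bounds (11, 45): OK
  at node 20 with bounds (11, 24): OK
  at node 29 with bounds (24, 45): OK
  at node 47 with bounds (45, +inf): OK
  at node 46 with bounds (45, 47): OK
No violation found at any node.
Result: Valid BST


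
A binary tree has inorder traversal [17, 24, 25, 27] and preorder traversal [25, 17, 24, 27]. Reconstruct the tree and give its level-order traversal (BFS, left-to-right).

Inorder:  [17, 24, 25, 27]
Preorder: [25, 17, 24, 27]
Algorithm: preorder visits root first, so consume preorder in order;
for each root, split the current inorder slice at that value into
left-subtree inorder and right-subtree inorder, then recurse.
Recursive splits:
  root=25; inorder splits into left=[17, 24], right=[27]
  root=17; inorder splits into left=[], right=[24]
  root=24; inorder splits into left=[], right=[]
  root=27; inorder splits into left=[], right=[]
Reconstructed level-order: [25, 17, 27, 24]


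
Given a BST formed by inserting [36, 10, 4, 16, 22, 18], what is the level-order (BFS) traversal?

Tree insertion order: [36, 10, 4, 16, 22, 18]
Tree (level-order array): [36, 10, None, 4, 16, None, None, None, 22, 18]
BFS from the root, enqueuing left then right child of each popped node:
  queue [36] -> pop 36, enqueue [10], visited so far: [36]
  queue [10] -> pop 10, enqueue [4, 16], visited so far: [36, 10]
  queue [4, 16] -> pop 4, enqueue [none], visited so far: [36, 10, 4]
  queue [16] -> pop 16, enqueue [22], visited so far: [36, 10, 4, 16]
  queue [22] -> pop 22, enqueue [18], visited so far: [36, 10, 4, 16, 22]
  queue [18] -> pop 18, enqueue [none], visited so far: [36, 10, 4, 16, 22, 18]
Result: [36, 10, 4, 16, 22, 18]


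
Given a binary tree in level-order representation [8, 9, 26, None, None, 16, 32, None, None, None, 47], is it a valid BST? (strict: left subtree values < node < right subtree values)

Level-order array: [8, 9, 26, None, None, 16, 32, None, None, None, 47]
Validate using subtree bounds (lo, hi): at each node, require lo < value < hi,
then recurse left with hi=value and right with lo=value.
Preorder trace (stopping at first violation):
  at node 8 with bounds (-inf, +inf): OK
  at node 9 with bounds (-inf, 8): VIOLATION
Node 9 violates its bound: not (-inf < 9 < 8).
Result: Not a valid BST


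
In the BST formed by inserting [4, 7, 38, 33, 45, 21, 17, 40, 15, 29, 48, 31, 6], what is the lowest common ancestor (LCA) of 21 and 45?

Tree insertion order: [4, 7, 38, 33, 45, 21, 17, 40, 15, 29, 48, 31, 6]
Tree (level-order array): [4, None, 7, 6, 38, None, None, 33, 45, 21, None, 40, 48, 17, 29, None, None, None, None, 15, None, None, 31]
In a BST, the LCA of p=21, q=45 is the first node v on the
root-to-leaf path with p <= v <= q (go left if both < v, right if both > v).
Walk from root:
  at 4: both 21 and 45 > 4, go right
  at 7: both 21 and 45 > 7, go right
  at 38: 21 <= 38 <= 45, this is the LCA
LCA = 38


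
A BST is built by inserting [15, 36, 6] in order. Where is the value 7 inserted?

Starting tree (level order): [15, 6, 36]
Insertion path: 15 -> 6
Result: insert 7 as right child of 6
Final tree (level order): [15, 6, 36, None, 7]


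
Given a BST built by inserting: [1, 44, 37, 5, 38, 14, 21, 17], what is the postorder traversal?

Tree insertion order: [1, 44, 37, 5, 38, 14, 21, 17]
Tree (level-order array): [1, None, 44, 37, None, 5, 38, None, 14, None, None, None, 21, 17]
Postorder traversal: [17, 21, 14, 5, 38, 37, 44, 1]


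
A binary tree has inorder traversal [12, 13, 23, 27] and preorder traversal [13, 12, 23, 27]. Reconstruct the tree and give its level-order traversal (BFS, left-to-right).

Inorder:  [12, 13, 23, 27]
Preorder: [13, 12, 23, 27]
Algorithm: preorder visits root first, so consume preorder in order;
for each root, split the current inorder slice at that value into
left-subtree inorder and right-subtree inorder, then recurse.
Recursive splits:
  root=13; inorder splits into left=[12], right=[23, 27]
  root=12; inorder splits into left=[], right=[]
  root=23; inorder splits into left=[], right=[27]
  root=27; inorder splits into left=[], right=[]
Reconstructed level-order: [13, 12, 23, 27]


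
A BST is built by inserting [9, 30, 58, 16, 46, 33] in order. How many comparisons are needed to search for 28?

Search path for 28: 9 -> 30 -> 16
Found: False
Comparisons: 3


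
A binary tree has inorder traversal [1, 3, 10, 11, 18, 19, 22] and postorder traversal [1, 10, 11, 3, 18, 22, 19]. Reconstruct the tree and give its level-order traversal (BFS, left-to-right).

Inorder:   [1, 3, 10, 11, 18, 19, 22]
Postorder: [1, 10, 11, 3, 18, 22, 19]
Algorithm: postorder visits root last, so walk postorder right-to-left;
each value is the root of the current inorder slice — split it at that
value, recurse on the right subtree first, then the left.
Recursive splits:
  root=19; inorder splits into left=[1, 3, 10, 11, 18], right=[22]
  root=22; inorder splits into left=[], right=[]
  root=18; inorder splits into left=[1, 3, 10, 11], right=[]
  root=3; inorder splits into left=[1], right=[10, 11]
  root=11; inorder splits into left=[10], right=[]
  root=10; inorder splits into left=[], right=[]
  root=1; inorder splits into left=[], right=[]
Reconstructed level-order: [19, 18, 22, 3, 1, 11, 10]


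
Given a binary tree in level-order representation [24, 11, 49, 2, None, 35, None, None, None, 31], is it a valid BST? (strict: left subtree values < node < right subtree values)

Level-order array: [24, 11, 49, 2, None, 35, None, None, None, 31]
Validate using subtree bounds (lo, hi): at each node, require lo < value < hi,
then recurse left with hi=value and right with lo=value.
Preorder trace (stopping at first violation):
  at node 24 with bounds (-inf, +inf): OK
  at node 11 with bounds (-inf, 24): OK
  at node 2 with bounds (-inf, 11): OK
  at node 49 with bounds (24, +inf): OK
  at node 35 with bounds (24, 49): OK
  at node 31 with bounds (24, 35): OK
No violation found at any node.
Result: Valid BST


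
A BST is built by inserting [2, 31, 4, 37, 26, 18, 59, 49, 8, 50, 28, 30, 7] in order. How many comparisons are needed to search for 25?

Search path for 25: 2 -> 31 -> 4 -> 26 -> 18
Found: False
Comparisons: 5


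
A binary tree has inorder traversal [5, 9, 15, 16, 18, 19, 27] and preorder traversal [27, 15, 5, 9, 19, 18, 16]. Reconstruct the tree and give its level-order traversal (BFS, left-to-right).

Inorder:  [5, 9, 15, 16, 18, 19, 27]
Preorder: [27, 15, 5, 9, 19, 18, 16]
Algorithm: preorder visits root first, so consume preorder in order;
for each root, split the current inorder slice at that value into
left-subtree inorder and right-subtree inorder, then recurse.
Recursive splits:
  root=27; inorder splits into left=[5, 9, 15, 16, 18, 19], right=[]
  root=15; inorder splits into left=[5, 9], right=[16, 18, 19]
  root=5; inorder splits into left=[], right=[9]
  root=9; inorder splits into left=[], right=[]
  root=19; inorder splits into left=[16, 18], right=[]
  root=18; inorder splits into left=[16], right=[]
  root=16; inorder splits into left=[], right=[]
Reconstructed level-order: [27, 15, 5, 19, 9, 18, 16]


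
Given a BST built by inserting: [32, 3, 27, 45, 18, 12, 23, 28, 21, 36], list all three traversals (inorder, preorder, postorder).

Tree insertion order: [32, 3, 27, 45, 18, 12, 23, 28, 21, 36]
Tree (level-order array): [32, 3, 45, None, 27, 36, None, 18, 28, None, None, 12, 23, None, None, None, None, 21]
Inorder (L, root, R): [3, 12, 18, 21, 23, 27, 28, 32, 36, 45]
Preorder (root, L, R): [32, 3, 27, 18, 12, 23, 21, 28, 45, 36]
Postorder (L, R, root): [12, 21, 23, 18, 28, 27, 3, 36, 45, 32]


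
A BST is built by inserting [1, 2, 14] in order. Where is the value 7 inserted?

Starting tree (level order): [1, None, 2, None, 14]
Insertion path: 1 -> 2 -> 14
Result: insert 7 as left child of 14
Final tree (level order): [1, None, 2, None, 14, 7]


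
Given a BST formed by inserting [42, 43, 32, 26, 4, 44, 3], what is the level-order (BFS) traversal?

Tree insertion order: [42, 43, 32, 26, 4, 44, 3]
Tree (level-order array): [42, 32, 43, 26, None, None, 44, 4, None, None, None, 3]
BFS from the root, enqueuing left then right child of each popped node:
  queue [42] -> pop 42, enqueue [32, 43], visited so far: [42]
  queue [32, 43] -> pop 32, enqueue [26], visited so far: [42, 32]
  queue [43, 26] -> pop 43, enqueue [44], visited so far: [42, 32, 43]
  queue [26, 44] -> pop 26, enqueue [4], visited so far: [42, 32, 43, 26]
  queue [44, 4] -> pop 44, enqueue [none], visited so far: [42, 32, 43, 26, 44]
  queue [4] -> pop 4, enqueue [3], visited so far: [42, 32, 43, 26, 44, 4]
  queue [3] -> pop 3, enqueue [none], visited so far: [42, 32, 43, 26, 44, 4, 3]
Result: [42, 32, 43, 26, 44, 4, 3]


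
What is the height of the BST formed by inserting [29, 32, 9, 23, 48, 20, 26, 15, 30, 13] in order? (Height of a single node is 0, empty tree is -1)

Insertion order: [29, 32, 9, 23, 48, 20, 26, 15, 30, 13]
Tree (level-order array): [29, 9, 32, None, 23, 30, 48, 20, 26, None, None, None, None, 15, None, None, None, 13]
Compute height bottom-up (empty subtree = -1):
  height(13) = 1 + max(-1, -1) = 0
  height(15) = 1 + max(0, -1) = 1
  height(20) = 1 + max(1, -1) = 2
  height(26) = 1 + max(-1, -1) = 0
  height(23) = 1 + max(2, 0) = 3
  height(9) = 1 + max(-1, 3) = 4
  height(30) = 1 + max(-1, -1) = 0
  height(48) = 1 + max(-1, -1) = 0
  height(32) = 1 + max(0, 0) = 1
  height(29) = 1 + max(4, 1) = 5
Height = 5


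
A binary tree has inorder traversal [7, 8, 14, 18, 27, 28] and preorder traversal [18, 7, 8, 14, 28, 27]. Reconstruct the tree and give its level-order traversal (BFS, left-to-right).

Inorder:  [7, 8, 14, 18, 27, 28]
Preorder: [18, 7, 8, 14, 28, 27]
Algorithm: preorder visits root first, so consume preorder in order;
for each root, split the current inorder slice at that value into
left-subtree inorder and right-subtree inorder, then recurse.
Recursive splits:
  root=18; inorder splits into left=[7, 8, 14], right=[27, 28]
  root=7; inorder splits into left=[], right=[8, 14]
  root=8; inorder splits into left=[], right=[14]
  root=14; inorder splits into left=[], right=[]
  root=28; inorder splits into left=[27], right=[]
  root=27; inorder splits into left=[], right=[]
Reconstructed level-order: [18, 7, 28, 8, 27, 14]


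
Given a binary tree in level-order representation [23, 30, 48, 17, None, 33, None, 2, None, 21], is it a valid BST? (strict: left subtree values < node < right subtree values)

Level-order array: [23, 30, 48, 17, None, 33, None, 2, None, 21]
Validate using subtree bounds (lo, hi): at each node, require lo < value < hi,
then recurse left with hi=value and right with lo=value.
Preorder trace (stopping at first violation):
  at node 23 with bounds (-inf, +inf): OK
  at node 30 with bounds (-inf, 23): VIOLATION
Node 30 violates its bound: not (-inf < 30 < 23).
Result: Not a valid BST


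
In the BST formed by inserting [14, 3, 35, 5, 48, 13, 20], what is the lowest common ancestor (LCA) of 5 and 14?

Tree insertion order: [14, 3, 35, 5, 48, 13, 20]
Tree (level-order array): [14, 3, 35, None, 5, 20, 48, None, 13]
In a BST, the LCA of p=5, q=14 is the first node v on the
root-to-leaf path with p <= v <= q (go left if both < v, right if both > v).
Walk from root:
  at 14: 5 <= 14 <= 14, this is the LCA
LCA = 14


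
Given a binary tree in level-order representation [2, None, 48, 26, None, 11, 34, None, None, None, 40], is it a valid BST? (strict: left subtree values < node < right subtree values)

Level-order array: [2, None, 48, 26, None, 11, 34, None, None, None, 40]
Validate using subtree bounds (lo, hi): at each node, require lo < value < hi,
then recurse left with hi=value and right with lo=value.
Preorder trace (stopping at first violation):
  at node 2 with bounds (-inf, +inf): OK
  at node 48 with bounds (2, +inf): OK
  at node 26 with bounds (2, 48): OK
  at node 11 with bounds (2, 26): OK
  at node 34 with bounds (26, 48): OK
  at node 40 with bounds (34, 48): OK
No violation found at any node.
Result: Valid BST


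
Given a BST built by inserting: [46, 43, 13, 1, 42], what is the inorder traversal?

Tree insertion order: [46, 43, 13, 1, 42]
Tree (level-order array): [46, 43, None, 13, None, 1, 42]
Inorder traversal: [1, 13, 42, 43, 46]
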